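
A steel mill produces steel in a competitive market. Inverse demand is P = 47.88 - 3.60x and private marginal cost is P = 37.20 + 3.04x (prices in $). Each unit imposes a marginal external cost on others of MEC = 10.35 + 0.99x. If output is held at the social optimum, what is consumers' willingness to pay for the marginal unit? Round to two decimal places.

Social marginal cost = private MC + MEC = 47.55 + 4.03x.
Set SMC = demand: 47.55 + 4.03x = 47.88 - 3.60x → x* = 0.0433.
Consumer price on the demand curve at x*: 47.88 − 3.60×0.0433 = 47.7241.

P = $47.72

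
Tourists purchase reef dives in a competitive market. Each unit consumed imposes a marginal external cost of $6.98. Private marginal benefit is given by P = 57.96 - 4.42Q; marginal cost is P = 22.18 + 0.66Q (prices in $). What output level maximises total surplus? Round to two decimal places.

Social marginal benefit = demand − MEC = 50.98 - 4.42Q.
Set SMB = MC: 50.98 - 4.42Q = 22.18 + 0.66Q → Q* = 5.6693.

Q* = 5.67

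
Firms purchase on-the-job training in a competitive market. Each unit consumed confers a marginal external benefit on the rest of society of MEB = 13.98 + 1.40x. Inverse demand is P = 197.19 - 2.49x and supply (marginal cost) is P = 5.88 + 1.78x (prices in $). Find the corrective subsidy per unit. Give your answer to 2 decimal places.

subsidy = $114.12 per unit

Social marginal benefit = demand + MEB = 211.17 - 1.09x.
Set SMB = MC: 211.17 - 1.09x = 5.88 + 1.78x → x* = 71.5296.
The Pigouvian subsidy equals MEB at x*: 13.98 + 1.40×71.5296 = 114.1214.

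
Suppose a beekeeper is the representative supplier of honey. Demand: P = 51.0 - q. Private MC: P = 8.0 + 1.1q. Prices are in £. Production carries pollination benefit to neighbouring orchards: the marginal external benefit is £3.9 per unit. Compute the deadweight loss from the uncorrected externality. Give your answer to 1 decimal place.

Market equilibrium (private): 8.0 + 1.1q = 51.0 - q → q_m = 20.4762.
Social marginal cost = private MC − MEB = 4.1 + 1.1q.
Set SMC = demand: 4.1 + 1.1q = 51.0 - q → q* = 22.3333.
The welfare-loss triangle has base |q_m − q*| and height MEB(q_m) (the vertical gap between SMC and demand is zero at q* and MEB at q_m).
DWL = ½ × 1.8571 × 3.9000 = 3.6213.

DWL = £3.6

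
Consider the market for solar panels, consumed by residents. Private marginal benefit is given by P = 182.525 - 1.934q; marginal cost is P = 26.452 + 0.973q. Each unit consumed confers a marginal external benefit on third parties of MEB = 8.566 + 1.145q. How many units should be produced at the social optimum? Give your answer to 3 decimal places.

Social marginal benefit = demand + MEB = 191.091 - 0.789q.
Set SMB = MC: 191.091 - 0.789q = 26.452 + 0.973q → q* = 93.4387.

q* = 93.439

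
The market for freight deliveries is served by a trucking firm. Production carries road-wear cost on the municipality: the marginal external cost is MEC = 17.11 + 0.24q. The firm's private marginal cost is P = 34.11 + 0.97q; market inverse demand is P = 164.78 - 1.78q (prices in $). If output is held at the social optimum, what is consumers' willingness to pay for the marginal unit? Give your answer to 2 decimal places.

P = $97.18

Social marginal cost = private MC + MEC = 51.22 + 1.21q.
Set SMC = demand: 51.22 + 1.21q = 164.78 - 1.78q → q* = 37.9799.
Consumer price on the demand curve at q*: 164.78 − 1.78×37.9799 = 97.1758.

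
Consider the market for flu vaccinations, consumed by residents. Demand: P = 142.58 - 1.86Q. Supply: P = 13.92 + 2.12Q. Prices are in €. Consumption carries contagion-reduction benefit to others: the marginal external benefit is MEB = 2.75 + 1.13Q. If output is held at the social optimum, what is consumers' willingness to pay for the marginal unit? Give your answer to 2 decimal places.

P = €56.82

Social marginal benefit = demand + MEB = 145.33 - 0.73Q.
Set SMB = MC: 145.33 - 0.73Q = 13.92 + 2.12Q → Q* = 46.1088.
Consumer price on the demand curve at Q*: 142.58 − 1.86×46.1088 = 56.8176.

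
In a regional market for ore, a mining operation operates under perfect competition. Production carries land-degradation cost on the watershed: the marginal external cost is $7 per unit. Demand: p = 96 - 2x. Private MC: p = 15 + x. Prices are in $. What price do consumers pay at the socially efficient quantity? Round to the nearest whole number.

Social marginal cost = private MC + MEC = 22 + x.
Set SMC = demand: 22 + x = 96 - 2x → x* = 24.6667.
Consumer price on the demand curve at x*: 96 − 2×24.6667 = 46.6666.

P = $47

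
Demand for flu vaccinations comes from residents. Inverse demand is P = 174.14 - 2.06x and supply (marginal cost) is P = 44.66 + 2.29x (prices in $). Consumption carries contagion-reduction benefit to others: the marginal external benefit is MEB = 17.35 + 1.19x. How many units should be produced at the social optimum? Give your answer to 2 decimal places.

x* = 46.47

Social marginal benefit = demand + MEB = 191.49 - 0.87x.
Set SMB = MC: 191.49 - 0.87x = 44.66 + 2.29x → x* = 46.4652.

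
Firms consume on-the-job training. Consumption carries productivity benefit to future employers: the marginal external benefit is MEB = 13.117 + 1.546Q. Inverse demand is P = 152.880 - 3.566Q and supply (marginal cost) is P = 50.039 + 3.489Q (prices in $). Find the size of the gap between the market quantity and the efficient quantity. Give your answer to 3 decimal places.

Market equilibrium (private): 50.039 + 3.489Q = 152.880 - 3.566Q → Q_m = 14.5770.
Social marginal benefit = demand + MEB = 165.997 - 2.020Q.
Set SMB = MC: 165.997 - 2.020Q = 50.039 + 3.489Q → Q* = 21.0488.
Gap = |14.5770 − 21.0488| = 6.4718.

6.472 units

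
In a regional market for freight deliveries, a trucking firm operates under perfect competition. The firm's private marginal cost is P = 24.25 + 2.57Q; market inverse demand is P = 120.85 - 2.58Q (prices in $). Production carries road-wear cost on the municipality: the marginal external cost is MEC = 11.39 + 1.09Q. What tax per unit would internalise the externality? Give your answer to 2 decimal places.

Social marginal cost = private MC + MEC = 35.64 + 3.66Q.
Set SMC = demand: 35.64 + 3.66Q = 120.85 - 2.58Q → Q* = 13.6554.
The Pigouvian tax equals MEC at Q*: 11.39 + 1.09×13.6554 = 26.2744.

tax = $26.27 per unit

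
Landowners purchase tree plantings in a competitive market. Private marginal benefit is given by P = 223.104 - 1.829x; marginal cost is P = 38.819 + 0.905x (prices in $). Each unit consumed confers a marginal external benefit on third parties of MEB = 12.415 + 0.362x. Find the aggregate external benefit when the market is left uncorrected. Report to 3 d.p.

$1659.191

Market equilibrium (private): 38.819 + 0.905x = 223.104 - 1.829x → x_m = 67.4049.
Total external benefit = ∫₀^{x_m} (12.415 + 0.362x) dx = 12.415×67.4049 + ½×0.362×67.4049² = 1659.1910.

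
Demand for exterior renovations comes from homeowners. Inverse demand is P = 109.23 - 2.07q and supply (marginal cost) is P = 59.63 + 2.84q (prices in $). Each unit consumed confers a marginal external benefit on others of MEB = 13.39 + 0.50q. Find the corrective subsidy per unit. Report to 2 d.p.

subsidy = $20.53 per unit

Social marginal benefit = demand + MEB = 122.62 - 1.57q.
Set SMB = MC: 122.62 - 1.57q = 59.63 + 2.84q → q* = 14.2834.
The Pigouvian subsidy equals MEB at q*: 13.39 + 0.50×14.2834 = 20.5317.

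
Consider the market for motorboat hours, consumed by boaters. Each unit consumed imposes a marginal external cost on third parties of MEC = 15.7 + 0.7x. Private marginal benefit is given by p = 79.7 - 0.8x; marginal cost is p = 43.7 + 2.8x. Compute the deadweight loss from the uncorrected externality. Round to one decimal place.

DWL = 59.9

Market equilibrium (private): 43.7 + 2.8x = 79.7 - 0.8x → x_m = 10.0000.
Social marginal benefit = demand − MEC = 64.0 - 1.5x.
Set SMB = MC: 64.0 - 1.5x = 43.7 + 2.8x → x* = 4.7209.
Height of the DWL triangle at x_m is MC(x_m) − SMB(x_m) = MEC(x_m) = 22.7000.
DWL = ½ × 5.2791 × 22.7000 = 59.9178.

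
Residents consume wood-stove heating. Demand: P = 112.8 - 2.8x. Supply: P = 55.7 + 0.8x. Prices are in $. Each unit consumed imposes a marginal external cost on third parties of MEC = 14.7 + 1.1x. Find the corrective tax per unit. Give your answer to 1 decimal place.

tax = $24.6 per unit

Social marginal benefit = demand − MEC = 98.1 - 3.9x.
Set SMB = MC: 98.1 - 3.9x = 55.7 + 0.8x → x* = 9.0213.
The Pigouvian tax equals MEC at x*: 14.7 + 1.1×9.0213 = 24.6234.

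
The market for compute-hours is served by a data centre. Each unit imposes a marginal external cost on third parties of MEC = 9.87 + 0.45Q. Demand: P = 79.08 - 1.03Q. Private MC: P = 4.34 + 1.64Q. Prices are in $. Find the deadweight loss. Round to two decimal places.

DWL = $80.89

Market equilibrium (private): 4.34 + 1.64Q = 79.08 - 1.03Q → Q_m = 27.9925.
Social marginal cost = private MC + MEC = 14.21 + 2.09Q.
Set SMC = demand: 14.21 + 2.09Q = 79.08 - 1.03Q → Q* = 20.7917.
Height of the DWL triangle at Q_m is SMC(Q_m) − demand(Q_m) = MEC(Q_m) = 22.4666.
DWL = ½ × 7.2008 × 22.4666 = 80.8887.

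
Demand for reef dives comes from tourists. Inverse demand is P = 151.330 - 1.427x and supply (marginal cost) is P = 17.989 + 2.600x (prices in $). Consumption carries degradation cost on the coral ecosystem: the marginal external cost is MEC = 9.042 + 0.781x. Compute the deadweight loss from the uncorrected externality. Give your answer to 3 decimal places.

DWL = $126.681

Market equilibrium (private): 17.989 + 2.600x = 151.330 - 1.427x → x_m = 33.1117.
Social marginal benefit = demand − MEC = 142.288 - 2.208x.
Set SMB = MC: 142.288 - 2.208x = 17.989 + 2.600x → x* = 25.8525.
Between x* and x_m the wedge MC − SMB runs linearly from 0 to MEC(x_m), so the loss is a triangle.
DWL = ½ × 7.2592 × 34.9023 = 126.6814.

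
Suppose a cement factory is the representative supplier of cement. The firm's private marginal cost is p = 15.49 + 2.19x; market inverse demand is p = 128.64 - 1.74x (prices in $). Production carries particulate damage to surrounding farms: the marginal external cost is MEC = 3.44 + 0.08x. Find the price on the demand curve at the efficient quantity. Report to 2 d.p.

P = $81.04

Social marginal cost = private MC + MEC = 18.93 + 2.27x.
Set SMC = demand: 18.93 + 2.27x = 128.64 - 1.74x → x* = 27.3591.
Consumer price on the demand curve at x*: 128.64 − 1.74×27.3591 = 81.0352.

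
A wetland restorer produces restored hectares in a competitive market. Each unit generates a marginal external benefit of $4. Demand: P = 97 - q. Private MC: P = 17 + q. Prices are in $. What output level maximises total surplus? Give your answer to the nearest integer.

Social marginal cost = private MC − MEB = 13 + q.
Set SMC = demand: 13 + q = 97 - q → q* = 42.0000.

q* = 42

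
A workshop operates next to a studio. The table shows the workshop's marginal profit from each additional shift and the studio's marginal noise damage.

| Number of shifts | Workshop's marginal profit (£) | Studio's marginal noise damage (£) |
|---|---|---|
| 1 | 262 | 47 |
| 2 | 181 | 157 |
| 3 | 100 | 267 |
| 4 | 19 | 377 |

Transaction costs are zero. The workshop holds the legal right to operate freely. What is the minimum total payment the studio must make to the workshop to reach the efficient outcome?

£119

Left alone the workshop would choose level 4 (marginal profit stays positive).
Efficient level: k* = 2 (marginal profit ≥ marginal noise damage through 2).
The studio must at least cover the workshop's forgone profit from cutting 4→2: 100 + 19 = 119.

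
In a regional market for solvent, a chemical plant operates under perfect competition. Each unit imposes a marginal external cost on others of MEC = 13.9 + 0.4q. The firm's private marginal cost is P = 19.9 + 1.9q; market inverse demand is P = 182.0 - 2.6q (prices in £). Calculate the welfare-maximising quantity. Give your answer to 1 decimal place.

Social marginal cost = private MC + MEC = 33.8 + 2.3q.
Set SMC = demand: 33.8 + 2.3q = 182.0 - 2.6q → q* = 30.2449.

q* = 30.2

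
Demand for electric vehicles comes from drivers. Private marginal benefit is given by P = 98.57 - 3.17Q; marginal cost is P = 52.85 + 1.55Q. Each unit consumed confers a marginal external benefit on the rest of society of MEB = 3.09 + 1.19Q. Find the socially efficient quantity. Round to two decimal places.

Q* = 13.83

Social marginal benefit = demand + MEB = 101.66 - 1.98Q.
Set SMB = MC: 101.66 - 1.98Q = 52.85 + 1.55Q → Q* = 13.8272.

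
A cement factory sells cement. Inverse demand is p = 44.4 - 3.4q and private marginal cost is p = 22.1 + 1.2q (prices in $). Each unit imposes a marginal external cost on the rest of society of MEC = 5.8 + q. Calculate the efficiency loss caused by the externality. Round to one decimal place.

Market equilibrium (private): 22.1 + 1.2q = 44.4 - 3.4q → q_m = 4.8478.
Social marginal cost = private MC + MEC = 27.9 + 2.2q.
Set SMC = demand: 27.9 + 2.2q = 44.4 - 3.4q → q* = 2.9464.
Height of the DWL triangle at q_m is SMC(q_m) − demand(q_m) = MEC(q_m) = 10.6478.
DWL = ½ × 1.9014 × 10.6478 = 10.1229.

DWL = $10.1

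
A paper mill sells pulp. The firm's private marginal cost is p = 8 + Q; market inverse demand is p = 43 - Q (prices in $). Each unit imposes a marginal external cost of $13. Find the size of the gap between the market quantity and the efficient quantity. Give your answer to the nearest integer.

Market equilibrium (private): 8 + Q = 43 - Q → Q_m = 17.5000.
Social marginal cost = private MC + MEC = 21 + Q.
Set SMC = demand: 21 + Q = 43 - Q → Q* = 11.0000.
Gap = |17.5000 − 11.0000| = 6.5000.

7 units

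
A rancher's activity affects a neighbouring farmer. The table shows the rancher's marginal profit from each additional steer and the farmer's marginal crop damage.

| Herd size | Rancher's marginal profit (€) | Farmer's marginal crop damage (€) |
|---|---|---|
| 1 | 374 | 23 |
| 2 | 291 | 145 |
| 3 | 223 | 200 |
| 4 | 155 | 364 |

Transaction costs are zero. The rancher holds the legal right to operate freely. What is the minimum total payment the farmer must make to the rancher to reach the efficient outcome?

Left alone the rancher would choose level 4 (marginal profit stays positive).
Efficient level: k* = 3 (marginal profit ≥ marginal crop damage through 3).
The farmer must at least cover the rancher's forgone profit from cutting 4→3: 155 = 155.

€155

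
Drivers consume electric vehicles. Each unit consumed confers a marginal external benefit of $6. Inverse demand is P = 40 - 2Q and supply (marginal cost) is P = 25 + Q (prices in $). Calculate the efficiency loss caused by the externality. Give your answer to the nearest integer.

Market equilibrium (private): 25 + Q = 40 - 2Q → Q_m = 5.0000.
Social marginal benefit = demand + MEB = 46 - 2Q.
Set SMB = MC: 46 - 2Q = 25 + Q → Q* = 7.0000.
The welfare-loss triangle has base |Q_m − Q*| and height MEB(Q_m) (the vertical gap between SMB and MC is zero at Q* and MEB at Q_m).
DWL = ½ × 2.0000 × 6.0000 = 6.0000.

DWL = $6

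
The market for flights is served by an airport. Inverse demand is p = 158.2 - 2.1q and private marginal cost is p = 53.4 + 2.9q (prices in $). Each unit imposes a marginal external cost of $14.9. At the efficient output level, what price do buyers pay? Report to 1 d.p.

Social marginal cost = private MC + MEC = 68.3 + 2.9q.
Set SMC = demand: 68.3 + 2.9q = 158.2 - 2.1q → q* = 17.9800.
Consumer price on the demand curve at q*: 158.2 − 2.1×17.9800 = 120.4420.

P = $120.4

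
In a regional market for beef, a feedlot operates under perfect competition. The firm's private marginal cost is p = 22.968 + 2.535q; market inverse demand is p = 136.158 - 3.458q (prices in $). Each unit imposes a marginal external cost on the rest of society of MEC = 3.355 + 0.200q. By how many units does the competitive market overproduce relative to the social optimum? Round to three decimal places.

1.152 units

Market equilibrium (private): 22.968 + 2.535q = 136.158 - 3.458q → q_m = 18.8870.
Social marginal cost = private MC + MEC = 26.323 + 2.735q.
Set SMC = demand: 26.323 + 2.735q = 136.158 - 3.458q → q* = 17.7353.
Gap = |18.8870 − 17.7353| = 1.1517.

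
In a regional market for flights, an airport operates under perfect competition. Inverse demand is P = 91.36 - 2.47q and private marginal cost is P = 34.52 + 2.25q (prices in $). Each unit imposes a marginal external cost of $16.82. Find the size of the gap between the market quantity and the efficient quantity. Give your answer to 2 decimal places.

3.56 units

Market equilibrium (private): 34.52 + 2.25q = 91.36 - 2.47q → q_m = 12.0424.
Social marginal cost = private MC + MEC = 51.34 + 2.25q.
Set SMC = demand: 51.34 + 2.25q = 91.36 - 2.47q → q* = 8.4788.
Gap = |12.0424 − 8.4788| = 3.5636.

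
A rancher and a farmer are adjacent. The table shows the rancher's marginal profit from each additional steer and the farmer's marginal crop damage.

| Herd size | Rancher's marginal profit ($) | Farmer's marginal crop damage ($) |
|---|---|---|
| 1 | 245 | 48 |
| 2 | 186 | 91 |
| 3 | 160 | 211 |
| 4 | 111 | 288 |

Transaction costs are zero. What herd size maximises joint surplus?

2

Bargaining reaches the level where marginal profit last exceeds marginal crop damage.
That holds through level 2 (186 ≥ 91) but not at 3 (160 < 211).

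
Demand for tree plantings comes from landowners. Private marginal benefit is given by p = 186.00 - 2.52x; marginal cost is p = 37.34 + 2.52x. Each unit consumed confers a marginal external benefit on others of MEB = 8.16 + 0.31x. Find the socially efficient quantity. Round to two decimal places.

Social marginal benefit = demand + MEB = 194.16 - 2.21x.
Set SMB = MC: 194.16 - 2.21x = 37.34 + 2.52x → x* = 33.1543.

x* = 33.15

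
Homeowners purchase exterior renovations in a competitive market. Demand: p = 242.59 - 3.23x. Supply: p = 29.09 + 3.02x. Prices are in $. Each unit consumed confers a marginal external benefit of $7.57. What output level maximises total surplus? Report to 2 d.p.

x* = 35.37

Social marginal benefit = demand + MEB = 250.16 - 3.23x.
Set SMB = MC: 250.16 - 3.23x = 29.09 + 3.02x → x* = 35.3712.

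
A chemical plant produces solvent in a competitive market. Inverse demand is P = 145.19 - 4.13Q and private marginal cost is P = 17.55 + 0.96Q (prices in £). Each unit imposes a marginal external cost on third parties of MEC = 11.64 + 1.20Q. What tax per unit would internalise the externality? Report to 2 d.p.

Social marginal cost = private MC + MEC = 29.19 + 2.16Q.
Set SMC = demand: 29.19 + 2.16Q = 145.19 - 4.13Q → Q* = 18.4420.
The Pigouvian tax equals MEC at Q*: 11.64 + 1.20×18.4420 = 33.7704.

tax = £33.77 per unit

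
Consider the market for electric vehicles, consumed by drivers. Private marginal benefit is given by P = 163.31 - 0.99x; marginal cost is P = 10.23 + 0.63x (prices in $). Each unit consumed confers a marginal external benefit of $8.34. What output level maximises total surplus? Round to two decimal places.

Social marginal benefit = demand + MEB = 171.65 - 0.99x.
Set SMB = MC: 171.65 - 0.99x = 10.23 + 0.63x → x* = 99.6420.

x* = 99.64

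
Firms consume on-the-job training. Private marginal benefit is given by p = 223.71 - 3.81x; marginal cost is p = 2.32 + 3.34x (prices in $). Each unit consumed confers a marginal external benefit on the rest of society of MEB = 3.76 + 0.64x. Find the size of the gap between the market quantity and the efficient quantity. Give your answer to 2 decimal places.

3.62 units

Market equilibrium (private): 2.32 + 3.34x = 223.71 - 3.81x → x_m = 30.9636.
Social marginal benefit = demand + MEB = 227.47 - 3.17x.
Set SMB = MC: 227.47 - 3.17x = 2.32 + 3.34x → x* = 34.5853.
Gap = |30.9636 − 34.5853| = 3.6217.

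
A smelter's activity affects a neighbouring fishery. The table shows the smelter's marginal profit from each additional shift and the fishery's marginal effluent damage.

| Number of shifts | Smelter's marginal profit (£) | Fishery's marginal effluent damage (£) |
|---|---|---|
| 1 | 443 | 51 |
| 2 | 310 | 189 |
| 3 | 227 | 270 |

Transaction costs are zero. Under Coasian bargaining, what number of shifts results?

2

Bargaining reaches the level where marginal profit last exceeds marginal effluent damage.
That holds through level 2 (310 ≥ 189) but not at 3 (227 < 270).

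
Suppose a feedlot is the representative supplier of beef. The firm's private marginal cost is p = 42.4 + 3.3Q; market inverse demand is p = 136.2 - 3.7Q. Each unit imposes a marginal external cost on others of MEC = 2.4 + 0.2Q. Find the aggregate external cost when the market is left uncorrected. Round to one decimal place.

Market equilibrium (private): 42.4 + 3.3Q = 136.2 - 3.7Q → Q_m = 13.4000.
Total external cost = ∫₀^{Q_m} (2.4 + 0.2Q) dQ = 2.4×13.4000 + ½×0.2×13.4000² = 50.1160.

50.1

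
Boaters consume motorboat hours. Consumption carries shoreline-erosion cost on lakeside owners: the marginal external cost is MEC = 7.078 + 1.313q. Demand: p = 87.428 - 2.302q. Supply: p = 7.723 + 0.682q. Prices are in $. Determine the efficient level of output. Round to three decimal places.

Social marginal benefit = demand − MEC = 80.350 - 3.615q.
Set SMB = MC: 80.350 - 3.615q = 7.723 + 0.682q → q* = 16.9018.

q* = 16.902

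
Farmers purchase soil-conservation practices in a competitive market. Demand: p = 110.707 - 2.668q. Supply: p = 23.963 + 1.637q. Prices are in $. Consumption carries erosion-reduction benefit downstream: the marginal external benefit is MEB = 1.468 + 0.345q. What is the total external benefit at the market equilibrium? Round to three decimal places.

Market equilibrium (private): 23.963 + 1.637q = 110.707 - 2.668q → q_m = 20.1496.
Total external benefit = ∫₀^{q_m} (1.468 + 0.345q) dq = 1.468×20.1496 + ½×0.345×20.1496² = 99.6157.

$99.616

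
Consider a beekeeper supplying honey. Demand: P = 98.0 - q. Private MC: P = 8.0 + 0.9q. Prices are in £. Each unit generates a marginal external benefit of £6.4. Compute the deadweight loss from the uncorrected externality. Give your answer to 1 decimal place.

DWL = £10.8

Market equilibrium (private): 8.0 + 0.9q = 98.0 - q → q_m = 47.3684.
Social marginal cost = private MC − MEB = 1.6 + 0.9q.
Set SMC = demand: 1.6 + 0.9q = 98.0 - q → q* = 50.7368.
Between q* and q_m the wedge demand − SMC runs linearly from 0 to MEB(q_m), so the loss is a triangle.
DWL = ½ × 3.3684 × 6.4000 = 10.7789.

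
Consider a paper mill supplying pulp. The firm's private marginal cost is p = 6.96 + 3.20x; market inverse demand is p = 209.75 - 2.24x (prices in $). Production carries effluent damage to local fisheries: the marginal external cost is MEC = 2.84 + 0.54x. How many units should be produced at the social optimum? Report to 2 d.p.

Social marginal cost = private MC + MEC = 9.80 + 3.74x.
Set SMC = demand: 9.80 + 3.74x = 209.75 - 2.24x → x* = 33.4365.

x* = 33.44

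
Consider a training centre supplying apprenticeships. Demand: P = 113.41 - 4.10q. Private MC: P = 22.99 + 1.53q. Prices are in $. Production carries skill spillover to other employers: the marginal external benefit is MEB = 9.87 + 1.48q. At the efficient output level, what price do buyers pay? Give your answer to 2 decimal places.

Social marginal cost = private MC − MEB = 13.12 + 0.05q.
Set SMC = demand: 13.12 + 0.05q = 113.41 - 4.10q → q* = 24.1663.
Consumer price on the demand curve at q*: 113.41 − 4.10×24.1663 = 14.3282.

P = $14.33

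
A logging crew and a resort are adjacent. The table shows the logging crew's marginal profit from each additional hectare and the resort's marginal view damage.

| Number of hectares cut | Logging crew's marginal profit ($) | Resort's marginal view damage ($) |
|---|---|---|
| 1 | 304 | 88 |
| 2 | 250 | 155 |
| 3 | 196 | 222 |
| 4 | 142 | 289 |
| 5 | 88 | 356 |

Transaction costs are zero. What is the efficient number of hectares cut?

Bargaining reaches the level where marginal profit last exceeds marginal view damage.
That holds through level 2 (250 ≥ 155) but not at 3 (196 < 222).

2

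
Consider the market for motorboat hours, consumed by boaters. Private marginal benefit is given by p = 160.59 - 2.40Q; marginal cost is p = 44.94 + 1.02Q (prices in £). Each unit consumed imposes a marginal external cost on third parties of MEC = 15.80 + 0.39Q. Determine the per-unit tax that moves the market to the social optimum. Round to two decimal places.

tax = £26.02 per unit

Social marginal benefit = demand − MEC = 144.79 - 2.79Q.
Set SMB = MC: 144.79 - 2.79Q = 44.94 + 1.02Q → Q* = 26.2073.
The Pigouvian tax equals MEC at Q*: 15.80 + 0.39×26.2073 = 26.0208.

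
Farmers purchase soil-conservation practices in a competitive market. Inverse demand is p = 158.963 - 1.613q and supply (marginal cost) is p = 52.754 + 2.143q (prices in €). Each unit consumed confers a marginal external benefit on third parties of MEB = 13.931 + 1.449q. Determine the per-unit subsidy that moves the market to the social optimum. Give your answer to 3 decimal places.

Social marginal benefit = demand + MEB = 172.894 - 0.164q.
Set SMB = MC: 172.894 - 0.164q = 52.754 + 2.143q → q* = 52.0763.
The Pigouvian subsidy equals MEB at q*: 13.931 + 1.449×52.0763 = 89.3896.

subsidy = €89.390 per unit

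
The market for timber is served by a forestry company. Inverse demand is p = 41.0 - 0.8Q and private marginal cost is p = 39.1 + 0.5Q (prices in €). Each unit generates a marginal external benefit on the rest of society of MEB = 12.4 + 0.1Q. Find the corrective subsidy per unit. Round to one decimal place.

subsidy = €13.6 per unit

Social marginal cost = private MC − MEB = 26.7 + 0.4Q.
Set SMC = demand: 26.7 + 0.4Q = 41.0 - 0.8Q → Q* = 11.9167.
The Pigouvian subsidy equals MEB at Q*: 12.4 + 0.1×11.9167 = 13.5917.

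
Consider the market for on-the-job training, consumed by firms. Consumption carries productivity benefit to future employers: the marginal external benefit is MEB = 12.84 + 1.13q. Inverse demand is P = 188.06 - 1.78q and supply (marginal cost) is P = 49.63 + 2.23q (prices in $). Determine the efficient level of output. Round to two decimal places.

Social marginal benefit = demand + MEB = 200.90 - 0.65q.
Set SMB = MC: 200.90 - 0.65q = 49.63 + 2.23q → q* = 52.5243.

q* = 52.52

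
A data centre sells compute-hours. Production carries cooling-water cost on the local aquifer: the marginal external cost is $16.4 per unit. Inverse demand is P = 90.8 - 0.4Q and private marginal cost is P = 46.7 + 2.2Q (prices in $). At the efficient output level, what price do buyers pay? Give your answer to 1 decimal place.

Social marginal cost = private MC + MEC = 63.1 + 2.2Q.
Set SMC = demand: 63.1 + 2.2Q = 90.8 - 0.4Q → Q* = 10.6538.
Consumer price on the demand curve at Q*: 90.8 − 0.4×10.6538 = 86.5385.

P = $86.5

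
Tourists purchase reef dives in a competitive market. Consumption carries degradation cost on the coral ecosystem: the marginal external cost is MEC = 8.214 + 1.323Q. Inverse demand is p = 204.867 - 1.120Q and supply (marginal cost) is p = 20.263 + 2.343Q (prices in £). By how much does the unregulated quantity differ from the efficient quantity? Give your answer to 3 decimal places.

16.452 units

Market equilibrium (private): 20.263 + 2.343Q = 204.867 - 1.120Q → Q_m = 53.3075.
Social marginal benefit = demand − MEC = 196.653 - 2.443Q.
Set SMB = MC: 196.653 - 2.443Q = 20.263 + 2.343Q → Q* = 36.8554.
Gap = |53.3075 − 36.8554| = 16.4521.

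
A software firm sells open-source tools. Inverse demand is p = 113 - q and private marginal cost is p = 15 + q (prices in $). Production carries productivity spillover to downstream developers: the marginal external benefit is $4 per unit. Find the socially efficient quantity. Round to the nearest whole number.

q* = 51

Social marginal cost = private MC − MEB = 11 + q.
Set SMC = demand: 11 + q = 113 - q → q* = 51.0000.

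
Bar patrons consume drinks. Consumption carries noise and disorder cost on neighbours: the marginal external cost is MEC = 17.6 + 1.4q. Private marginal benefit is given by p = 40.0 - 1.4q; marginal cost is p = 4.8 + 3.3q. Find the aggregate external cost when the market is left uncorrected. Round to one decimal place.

171.1

Market equilibrium (private): 4.8 + 3.3q = 40.0 - 1.4q → q_m = 7.4894.
Total external cost = ∫₀^{q_m} (17.6 + 1.4q) dq = 17.6×7.4894 + ½×1.4×7.4894² = 171.0772.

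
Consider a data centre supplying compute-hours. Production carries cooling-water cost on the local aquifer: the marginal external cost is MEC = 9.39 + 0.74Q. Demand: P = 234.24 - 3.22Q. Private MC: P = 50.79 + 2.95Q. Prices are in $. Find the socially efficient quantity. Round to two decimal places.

Q* = 25.19

Social marginal cost = private MC + MEC = 60.18 + 3.69Q.
Set SMC = demand: 60.18 + 3.69Q = 234.24 - 3.22Q → Q* = 25.1896.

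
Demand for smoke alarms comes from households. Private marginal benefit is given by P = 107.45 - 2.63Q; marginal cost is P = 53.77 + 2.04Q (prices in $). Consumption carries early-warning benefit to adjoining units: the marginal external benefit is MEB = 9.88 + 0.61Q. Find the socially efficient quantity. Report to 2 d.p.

Q* = 15.66

Social marginal benefit = demand + MEB = 117.33 - 2.02Q.
Set SMB = MC: 117.33 - 2.02Q = 53.77 + 2.04Q → Q* = 15.6552.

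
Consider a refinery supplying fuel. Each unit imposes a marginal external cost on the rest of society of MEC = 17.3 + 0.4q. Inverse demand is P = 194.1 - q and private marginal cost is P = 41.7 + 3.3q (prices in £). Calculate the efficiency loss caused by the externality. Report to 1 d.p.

Market equilibrium (private): 41.7 + 3.3q = 194.1 - q → q_m = 35.4419.
Social marginal cost = private MC + MEC = 59.0 + 3.7q.
Set SMC = demand: 59.0 + 3.7q = 194.1 - q → q* = 28.7447.
The loss is the area between SMC and demand from q* to q_m; with linear curves that's a triangle of height MEC(q_m).
DWL = ½ × 6.6972 × 31.4767 = 105.4029.

DWL = £105.4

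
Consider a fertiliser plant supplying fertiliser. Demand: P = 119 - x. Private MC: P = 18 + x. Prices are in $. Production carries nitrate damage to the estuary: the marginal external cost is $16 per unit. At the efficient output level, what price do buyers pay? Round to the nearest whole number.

Social marginal cost = private MC + MEC = 34 + x.
Set SMC = demand: 34 + x = 119 - x → x* = 42.5000.
Consumer price on the demand curve at x*: 119 − 1×42.5000 = 76.5000.

P = $77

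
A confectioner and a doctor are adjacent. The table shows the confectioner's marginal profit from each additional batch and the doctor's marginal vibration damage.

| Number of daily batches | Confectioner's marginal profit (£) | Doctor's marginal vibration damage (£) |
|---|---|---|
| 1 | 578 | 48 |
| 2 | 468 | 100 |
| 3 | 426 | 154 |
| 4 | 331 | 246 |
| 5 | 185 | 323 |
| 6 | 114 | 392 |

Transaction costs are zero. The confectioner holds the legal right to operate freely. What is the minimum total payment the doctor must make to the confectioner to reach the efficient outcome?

£299

Left alone the confectioner would choose level 6 (marginal profit stays positive).
Efficient level: k* = 4 (marginal profit ≥ marginal vibration damage through 4).
The doctor must at least cover the confectioner's forgone profit from cutting 6→4: 185 + 114 = 299.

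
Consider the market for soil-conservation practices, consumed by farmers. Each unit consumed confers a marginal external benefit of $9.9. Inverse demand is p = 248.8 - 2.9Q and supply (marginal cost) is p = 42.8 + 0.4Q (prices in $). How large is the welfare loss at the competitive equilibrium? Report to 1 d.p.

Market equilibrium (private): 42.8 + 0.4Q = 248.8 - 2.9Q → Q_m = 62.4242.
Social marginal benefit = demand + MEB = 258.7 - 2.9Q.
Set SMB = MC: 258.7 - 2.9Q = 42.8 + 0.4Q → Q* = 65.4242.
Between Q* and Q_m the wedge SMB − MC runs linearly from 0 to MEB(Q_m), so the loss is a triangle.
DWL = ½ × 3.0000 × 9.9000 = 14.8500.

DWL = $14.9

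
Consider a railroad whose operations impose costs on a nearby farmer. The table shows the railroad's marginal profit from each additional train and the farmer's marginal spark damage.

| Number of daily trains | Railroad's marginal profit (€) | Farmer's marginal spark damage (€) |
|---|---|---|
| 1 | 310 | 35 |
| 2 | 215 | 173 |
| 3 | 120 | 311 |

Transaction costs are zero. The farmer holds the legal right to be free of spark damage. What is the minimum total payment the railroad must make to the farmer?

Efficient level: marginal profit ≥ marginal spark damage through level 2, so k* = 2.
With the farmer holding the right, the railroad must at least compensate total damage at k*: 35 + 173 = 208.

€208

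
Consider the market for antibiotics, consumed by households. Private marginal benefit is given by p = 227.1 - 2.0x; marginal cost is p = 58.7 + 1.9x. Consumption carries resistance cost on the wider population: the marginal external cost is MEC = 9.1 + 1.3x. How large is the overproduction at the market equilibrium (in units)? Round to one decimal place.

12.5 units

Market equilibrium (private): 58.7 + 1.9x = 227.1 - 2.0x → x_m = 43.1795.
Social marginal benefit = demand − MEC = 218.0 - 3.3x.
Set SMB = MC: 218.0 - 3.3x = 58.7 + 1.9x → x* = 30.6346.
Gap = |43.1795 − 30.6346| = 12.5449.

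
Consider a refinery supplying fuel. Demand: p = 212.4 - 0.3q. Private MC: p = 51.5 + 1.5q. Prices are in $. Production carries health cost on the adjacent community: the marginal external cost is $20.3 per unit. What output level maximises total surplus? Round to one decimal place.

Social marginal cost = private MC + MEC = 71.8 + 1.5q.
Set SMC = demand: 71.8 + 1.5q = 212.4 - 0.3q → q* = 78.1111.

q* = 78.1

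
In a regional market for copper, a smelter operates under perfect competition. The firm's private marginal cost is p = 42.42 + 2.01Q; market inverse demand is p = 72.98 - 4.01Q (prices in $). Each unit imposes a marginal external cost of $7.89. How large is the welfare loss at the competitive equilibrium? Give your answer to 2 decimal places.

Market equilibrium (private): 42.42 + 2.01Q = 72.98 - 4.01Q → Q_m = 5.0764.
Social marginal cost = private MC + MEC = 50.31 + 2.01Q.
Set SMC = demand: 50.31 + 2.01Q = 72.98 - 4.01Q → Q* = 3.7658.
The welfare-loss triangle has base |Q_m − Q*| and height MEC(Q_m) (the vertical gap between SMC and demand is zero at Q* and MEC at Q_m).
DWL = ½ × 1.3106 × 7.8900 = 5.1703.

DWL = $5.17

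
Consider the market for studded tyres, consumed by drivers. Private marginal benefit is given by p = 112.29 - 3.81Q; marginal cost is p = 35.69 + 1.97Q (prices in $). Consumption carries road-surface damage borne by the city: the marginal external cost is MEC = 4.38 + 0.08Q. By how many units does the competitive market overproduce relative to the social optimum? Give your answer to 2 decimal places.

0.93 units

Market equilibrium (private): 35.69 + 1.97Q = 112.29 - 3.81Q → Q_m = 13.2526.
Social marginal benefit = demand − MEC = 107.91 - 3.89Q.
Set SMB = MC: 107.91 - 3.89Q = 35.69 + 1.97Q → Q* = 12.3242.
Gap = |13.2526 − 12.3242| = 0.9284.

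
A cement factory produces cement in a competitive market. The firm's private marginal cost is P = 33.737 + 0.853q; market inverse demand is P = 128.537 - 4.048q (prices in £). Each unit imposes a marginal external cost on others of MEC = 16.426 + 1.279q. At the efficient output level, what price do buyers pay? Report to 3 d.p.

P = £77.201

Social marginal cost = private MC + MEC = 50.163 + 2.132q.
Set SMC = demand: 50.163 + 2.132q = 128.537 - 4.048q → q* = 12.6819.
Consumer price on the demand curve at q*: 128.537 − 4.048×12.6819 = 77.2007.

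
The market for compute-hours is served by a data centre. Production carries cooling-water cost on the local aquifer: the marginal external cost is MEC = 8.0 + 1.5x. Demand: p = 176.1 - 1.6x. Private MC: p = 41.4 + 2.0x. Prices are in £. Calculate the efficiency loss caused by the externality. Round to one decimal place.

Market equilibrium (private): 41.4 + 2.0x = 176.1 - 1.6x → x_m = 37.4167.
Social marginal cost = private MC + MEC = 49.4 + 3.5x.
Set SMC = demand: 49.4 + 3.5x = 176.1 - 1.6x → x* = 24.8431.
The loss is the area between SMC and demand from x* to x_m; with linear curves that's a triangle of height MEC(x_m).
DWL = ½ × 12.5736 × 64.1250 = 403.1411.

DWL = £403.1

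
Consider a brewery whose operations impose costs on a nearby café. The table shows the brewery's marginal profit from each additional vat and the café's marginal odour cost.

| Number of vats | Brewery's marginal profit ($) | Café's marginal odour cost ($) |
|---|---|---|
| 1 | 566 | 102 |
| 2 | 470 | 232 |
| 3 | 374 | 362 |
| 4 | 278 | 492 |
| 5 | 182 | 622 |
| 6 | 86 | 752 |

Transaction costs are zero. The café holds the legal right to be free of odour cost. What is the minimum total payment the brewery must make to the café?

$696

Efficient level: marginal profit ≥ marginal odour cost through level 3, so k* = 3.
With the café holding the right, the brewery must at least compensate total damage at k*: 102 + 232 + 362 = 696.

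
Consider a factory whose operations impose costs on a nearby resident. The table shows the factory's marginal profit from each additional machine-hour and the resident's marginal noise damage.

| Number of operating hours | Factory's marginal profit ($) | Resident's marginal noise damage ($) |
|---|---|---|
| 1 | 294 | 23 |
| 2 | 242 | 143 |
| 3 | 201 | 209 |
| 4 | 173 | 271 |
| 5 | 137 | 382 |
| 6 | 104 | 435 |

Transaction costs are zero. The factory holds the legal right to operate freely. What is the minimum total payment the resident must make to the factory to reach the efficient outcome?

$615

Left alone the factory would choose level 6 (marginal profit stays positive).
Efficient level: k* = 2 (marginal profit ≥ marginal noise damage through 2).
The resident must at least cover the factory's forgone profit from cutting 6→2: 201 + 173 + 137 + 104 = 615.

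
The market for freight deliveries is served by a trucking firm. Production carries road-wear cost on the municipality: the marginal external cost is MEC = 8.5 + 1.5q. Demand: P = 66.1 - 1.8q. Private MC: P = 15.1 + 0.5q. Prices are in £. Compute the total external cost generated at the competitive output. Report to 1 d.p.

Market equilibrium (private): 15.1 + 0.5q = 66.1 - 1.8q → q_m = 22.1739.
Total external cost = ∫₀^{q_m} (8.5 + 1.5q) dq = 8.5×22.1739 + ½×1.5×22.1739² = 557.2395.

£557.2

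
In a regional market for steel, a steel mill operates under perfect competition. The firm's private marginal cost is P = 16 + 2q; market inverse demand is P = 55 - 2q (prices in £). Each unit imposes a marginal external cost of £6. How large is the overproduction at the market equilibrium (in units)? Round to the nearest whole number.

2 units

Market equilibrium (private): 16 + 2q = 55 - 2q → q_m = 9.7500.
Social marginal cost = private MC + MEC = 22 + 2q.
Set SMC = demand: 22 + 2q = 55 - 2q → q* = 8.2500.
Gap = |9.7500 − 8.2500| = 1.5000.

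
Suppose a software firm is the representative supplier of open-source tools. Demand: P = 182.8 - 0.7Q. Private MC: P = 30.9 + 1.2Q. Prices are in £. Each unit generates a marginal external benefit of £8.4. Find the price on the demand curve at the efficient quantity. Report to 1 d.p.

P = £123.7

Social marginal cost = private MC − MEB = 22.5 + 1.2Q.
Set SMC = demand: 22.5 + 1.2Q = 182.8 - 0.7Q → Q* = 84.3684.
Consumer price on the demand curve at Q*: 182.8 − 0.7×84.3684 = 123.7421.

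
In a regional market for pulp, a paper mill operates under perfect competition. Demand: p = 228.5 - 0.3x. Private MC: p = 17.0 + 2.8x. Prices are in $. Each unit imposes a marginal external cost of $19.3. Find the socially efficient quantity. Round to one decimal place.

Social marginal cost = private MC + MEC = 36.3 + 2.8x.
Set SMC = demand: 36.3 + 2.8x = 228.5 - 0.3x → x* = 62.0000.

x* = 62.0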